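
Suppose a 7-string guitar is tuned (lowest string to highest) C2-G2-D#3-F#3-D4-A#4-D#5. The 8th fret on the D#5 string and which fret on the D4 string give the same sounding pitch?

21

Fret 8 on D#5 is MIDI 75 + 8 = 83 (B5). On the D4 string (open MIDI 62), that pitch is 83 − 62 = fret 21.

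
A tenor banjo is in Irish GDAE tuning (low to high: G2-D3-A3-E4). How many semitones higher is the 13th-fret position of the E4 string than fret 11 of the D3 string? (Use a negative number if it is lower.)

16 semitones

E4 at fret 13 → F5 (MIDI 77); D3 at fret 11 → C♯4 (MIDI 61).
77 − 61 = 16, so the two pitches are 16 semitones apart.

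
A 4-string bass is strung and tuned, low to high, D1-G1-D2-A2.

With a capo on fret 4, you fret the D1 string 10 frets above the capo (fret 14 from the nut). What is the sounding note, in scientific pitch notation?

E2

The capo raises the open D1 by 4 semitones to F#1; fretting 10 more gives D1 + 4 + 10 = D1 + 14 semitones = E2.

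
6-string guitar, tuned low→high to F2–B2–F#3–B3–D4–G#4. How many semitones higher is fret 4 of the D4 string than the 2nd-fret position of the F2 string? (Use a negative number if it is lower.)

23 semitones

D4 at fret 4 → F#4 (MIDI 66); F2 at fret 2 → G2 (MIDI 43).
66 − 43 = 23, so the two pitches are 23 semitones apart.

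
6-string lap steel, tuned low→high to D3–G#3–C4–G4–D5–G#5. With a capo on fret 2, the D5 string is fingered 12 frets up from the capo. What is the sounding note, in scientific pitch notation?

E6

The capo raises the open D5 by 2 semitones to E5; fretting 12 more gives D5 + 2 + 12 = D5 + 14 semitones = E6.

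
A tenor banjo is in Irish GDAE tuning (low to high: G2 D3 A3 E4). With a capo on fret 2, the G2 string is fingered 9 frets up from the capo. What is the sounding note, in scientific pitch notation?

F#3

The capo raises the open G2 by 2 semitones to A2; fretting 9 more gives G2 + 2 + 9 = G2 + 11 semitones = F#3.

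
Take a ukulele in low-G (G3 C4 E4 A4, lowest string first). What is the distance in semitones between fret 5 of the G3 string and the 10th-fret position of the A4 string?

G3 at fret 5 → C4 (MIDI 60); A4 at fret 10 → G5 (MIDI 79).
60 − 79 = -19, so the two pitches are 19 semitones apart, with G5 the higher.

19 semitones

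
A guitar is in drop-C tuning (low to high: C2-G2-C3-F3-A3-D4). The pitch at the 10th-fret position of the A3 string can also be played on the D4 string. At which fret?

5

Fret 10 on A3 is MIDI 57 + 10 = 67 (G4). On the D4 string (open MIDI 62), that pitch is 67 − 62 = fret 5.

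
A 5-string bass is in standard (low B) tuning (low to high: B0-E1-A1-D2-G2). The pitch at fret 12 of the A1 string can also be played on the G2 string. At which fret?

Fret 12 on A1 is MIDI 33 + 12 = 45 (A2). On the G2 string (open MIDI 43), that pitch is 45 − 43 = fret 2.

2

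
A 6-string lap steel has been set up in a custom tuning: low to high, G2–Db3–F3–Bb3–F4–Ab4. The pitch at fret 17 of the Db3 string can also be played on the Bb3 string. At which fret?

Fret 17 on Db3 is MIDI 49 + 17 = 66 (Gb4). On the Bb3 string (open MIDI 58), that pitch is 66 − 58 = fret 8.

8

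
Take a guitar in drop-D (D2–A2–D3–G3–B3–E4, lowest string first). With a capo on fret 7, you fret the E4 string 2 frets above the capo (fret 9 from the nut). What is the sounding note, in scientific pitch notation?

The capo raises the open E4 by 7 semitones to B4; fretting 2 more gives E4 + 7 + 2 = E4 + 9 semitones = C#5.
(Also written Db.)

C#5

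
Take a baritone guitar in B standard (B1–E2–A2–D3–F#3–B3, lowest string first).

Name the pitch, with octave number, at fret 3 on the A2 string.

The open A2 string plus 3 semitones: A–A#–B–C.
The walk passes from B into C once, so the octave number goes from 2 to 3.

C3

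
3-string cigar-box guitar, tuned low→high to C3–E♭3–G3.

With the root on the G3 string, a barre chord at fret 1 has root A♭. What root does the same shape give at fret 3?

Moving from fret 1 to fret 3 shifts the root by 2 semitones.
A♭ up 2 semitones is B♭.

B♭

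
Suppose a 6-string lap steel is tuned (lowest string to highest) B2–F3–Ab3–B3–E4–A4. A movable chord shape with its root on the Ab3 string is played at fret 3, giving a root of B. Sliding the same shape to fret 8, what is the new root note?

E

Moving from fret 3 to fret 8 shifts the root by 5 semitones.
B up 5 semitones is E.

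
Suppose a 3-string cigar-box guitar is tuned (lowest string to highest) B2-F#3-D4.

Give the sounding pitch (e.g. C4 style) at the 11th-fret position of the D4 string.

D4 is MIDI 62. Adding 11 gives 73, which is C#5.
(Equivalently spelled Db5.)

C#5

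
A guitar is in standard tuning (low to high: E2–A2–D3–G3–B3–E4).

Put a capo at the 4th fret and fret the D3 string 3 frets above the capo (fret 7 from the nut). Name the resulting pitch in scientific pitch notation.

The capo raises the open D3 by 4 semitones to F#3; fretting 3 more gives D3 + 4 + 3 = D3 + 7 semitones = A3.

A3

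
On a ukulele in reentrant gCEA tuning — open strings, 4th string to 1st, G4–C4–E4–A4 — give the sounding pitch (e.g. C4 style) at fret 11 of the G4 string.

Each fret is one semitone, so G4 + 11 = F♯5.
(Equivalently spelled G♭5.)

F♯5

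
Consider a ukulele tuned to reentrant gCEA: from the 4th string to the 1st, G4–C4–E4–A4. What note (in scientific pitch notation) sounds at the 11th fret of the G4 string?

F♯5

Each fret is one semitone, so G4 + 11 = F♯5.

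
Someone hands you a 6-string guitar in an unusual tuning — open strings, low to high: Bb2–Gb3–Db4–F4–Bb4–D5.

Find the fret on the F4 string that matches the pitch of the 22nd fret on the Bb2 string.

3

Fret 22 on Bb2 is MIDI 46 + 22 = 68 (Ab4). On the F4 string (open MIDI 65), that pitch is 68 − 65 = fret 3.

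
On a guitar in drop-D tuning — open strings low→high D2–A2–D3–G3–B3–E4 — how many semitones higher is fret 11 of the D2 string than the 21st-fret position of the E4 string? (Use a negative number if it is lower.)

D2 at fret 11 → C#3 (MIDI 49); E4 at fret 21 → C#6 (MIDI 85).
49 − 85 = -36, so the two pitches are 36 semitones apart.

-36 semitones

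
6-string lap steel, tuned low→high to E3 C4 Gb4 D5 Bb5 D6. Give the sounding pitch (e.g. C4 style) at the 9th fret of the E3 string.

Each fret is one semitone, so E3 + 9 = Db4.

Db4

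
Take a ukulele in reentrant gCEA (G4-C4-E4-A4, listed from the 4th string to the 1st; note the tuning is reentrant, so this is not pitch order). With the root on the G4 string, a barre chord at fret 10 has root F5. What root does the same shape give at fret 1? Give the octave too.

Moving from fret 10 to fret 1 shifts the root by -9 semitones.
F5 down 9 semitones is G#4.

G#4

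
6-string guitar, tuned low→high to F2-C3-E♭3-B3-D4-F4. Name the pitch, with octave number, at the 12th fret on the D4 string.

The open D4 string plus 12 semitones: D–Eb–E–F–…–C–Db–D.
The walk passes from B into C once, so the octave number goes from 4 to 5.

D5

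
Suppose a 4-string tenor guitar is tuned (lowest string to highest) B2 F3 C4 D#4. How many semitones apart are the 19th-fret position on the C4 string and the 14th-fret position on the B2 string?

18 semitones

C4 at fret 19 → G5 (MIDI 79); B2 at fret 14 → C#4 (MIDI 61).
79 − 61 = 18, so the two pitches are 18 semitones apart, with G5 the higher.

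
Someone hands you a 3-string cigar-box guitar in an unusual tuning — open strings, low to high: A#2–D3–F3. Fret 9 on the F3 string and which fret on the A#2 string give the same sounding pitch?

16

F3 at fret 9 is F3 + 9 semitones = D4.
The open A#2 string is 7 semitones below the open F3, so the same pitch on the A#2 string lies at fret 9 + 7 = 16.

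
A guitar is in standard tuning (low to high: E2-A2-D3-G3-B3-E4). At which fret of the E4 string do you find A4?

5

A4 is 5 semitones above the open E4 (E–F–F#–G–G#–A), so it sits at fret 5.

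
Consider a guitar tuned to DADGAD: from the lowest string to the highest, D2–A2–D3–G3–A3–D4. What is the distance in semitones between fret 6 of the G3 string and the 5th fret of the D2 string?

18 semitones

G3 at fret 6 → C♯4 (MIDI 61); D2 at fret 5 → G2 (MIDI 43).
61 − 43 = 18, so the two pitches are 18 semitones apart, with C♯4 the higher.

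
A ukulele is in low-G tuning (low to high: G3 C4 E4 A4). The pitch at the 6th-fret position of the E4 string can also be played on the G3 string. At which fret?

15

E4 at fret 6 is E4 + 6 semitones = A♯4.
The open G3 string is 9 semitones below the open E4, so the same pitch on the G3 string lies at fret 6 + 9 = 15.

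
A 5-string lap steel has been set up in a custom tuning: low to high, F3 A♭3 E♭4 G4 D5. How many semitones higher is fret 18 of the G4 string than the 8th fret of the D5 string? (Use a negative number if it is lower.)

3 semitones

G4 at fret 18 → D♭6 (MIDI 85); D5 at fret 8 → B♭5 (MIDI 82).
85 − 82 = 3, so the two pitches are 3 semitones apart.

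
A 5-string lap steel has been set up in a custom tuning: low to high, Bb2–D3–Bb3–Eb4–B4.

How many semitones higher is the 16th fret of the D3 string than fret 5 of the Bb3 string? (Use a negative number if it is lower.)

3 semitones

D3 at fret 16 → Gb4 (MIDI 66); Bb3 at fret 5 → Eb4 (MIDI 63).
66 − 63 = 3, so the two pitches are 3 semitones apart.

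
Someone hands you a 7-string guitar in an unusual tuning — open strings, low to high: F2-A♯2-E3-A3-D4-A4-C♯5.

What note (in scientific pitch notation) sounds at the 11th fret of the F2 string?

E3

Each fret is one semitone, so F2 + 11 = E3.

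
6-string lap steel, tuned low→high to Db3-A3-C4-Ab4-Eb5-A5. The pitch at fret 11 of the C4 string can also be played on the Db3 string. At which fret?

Fret 11 on C4 is MIDI 60 + 11 = 71 (B4). On the Db3 string (open MIDI 49), that pitch is 71 − 49 = fret 22.

22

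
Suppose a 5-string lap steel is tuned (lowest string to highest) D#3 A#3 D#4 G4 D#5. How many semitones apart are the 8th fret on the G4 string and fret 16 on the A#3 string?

1 semitone

G4 at fret 8 → D#5 (MIDI 75); A#3 at fret 16 → D5 (MIDI 74).
75 − 74 = 1, so the two pitches are 1 semitone apart, with D#5 the higher.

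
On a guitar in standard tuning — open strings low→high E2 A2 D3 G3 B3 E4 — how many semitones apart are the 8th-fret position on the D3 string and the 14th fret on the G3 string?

D3 at fret 8 → A#3 (MIDI 58); G3 at fret 14 → A4 (MIDI 69).
58 − 69 = -11, so the two pitches are 11 semitones apart, with A4 the higher.

11 semitones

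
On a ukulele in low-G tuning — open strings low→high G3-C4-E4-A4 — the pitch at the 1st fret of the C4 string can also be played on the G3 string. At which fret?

6

Fret 1 on C4 is MIDI 60 + 1 = 61 (C♯4). On the G3 string (open MIDI 55), that pitch is 61 − 55 = fret 6.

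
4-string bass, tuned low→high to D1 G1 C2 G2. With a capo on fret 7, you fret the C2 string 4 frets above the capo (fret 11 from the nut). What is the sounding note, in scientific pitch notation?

B2

The capo raises the open C2 by 7 semitones to G2; fretting 4 more gives C2 + 7 + 4 = C2 + 11 semitones = B2.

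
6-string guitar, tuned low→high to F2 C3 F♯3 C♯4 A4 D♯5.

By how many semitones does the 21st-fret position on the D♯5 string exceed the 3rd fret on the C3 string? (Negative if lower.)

D♯5 at fret 21 → C7 (MIDI 96); C3 at fret 3 → D♯3 (MIDI 51).
96 − 51 = 45, so the two pitches are 45 semitones apart.

45 semitones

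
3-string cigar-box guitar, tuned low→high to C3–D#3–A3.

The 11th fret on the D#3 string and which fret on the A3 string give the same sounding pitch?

5

Fret 11 on D#3 is MIDI 51 + 11 = 62 (D4). On the A3 string (open MIDI 57), that pitch is 62 − 57 = fret 5.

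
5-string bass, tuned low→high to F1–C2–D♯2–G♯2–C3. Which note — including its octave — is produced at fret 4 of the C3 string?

C3 is MIDI 48. Adding 4 gives 52, which is E3.

E3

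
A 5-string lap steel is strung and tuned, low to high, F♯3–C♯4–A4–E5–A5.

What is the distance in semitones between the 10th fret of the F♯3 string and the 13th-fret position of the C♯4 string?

10 semitones

F♯3 at fret 10 → E4 (MIDI 64); C♯4 at fret 13 → D5 (MIDI 74).
64 − 74 = -10, so the two pitches are 10 semitones apart, with D5 the higher.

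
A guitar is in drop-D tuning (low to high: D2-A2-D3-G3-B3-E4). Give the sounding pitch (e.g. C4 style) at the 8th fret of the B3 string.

Each fret is one semitone, so B3 + 8 = G4.

G4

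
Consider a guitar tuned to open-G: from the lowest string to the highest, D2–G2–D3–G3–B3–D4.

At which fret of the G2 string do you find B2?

4

B2 is 4 semitones above the open G2 (G–G#–A–A#–B), so it sits at fret 4.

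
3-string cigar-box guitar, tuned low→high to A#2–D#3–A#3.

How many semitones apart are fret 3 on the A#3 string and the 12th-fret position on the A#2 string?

3 semitones

A#3 at fret 3 → C#4 (MIDI 61); A#2 at fret 12 → A#3 (MIDI 58).
61 − 58 = 3, so the two pitches are 3 semitones apart, with C#4 the higher.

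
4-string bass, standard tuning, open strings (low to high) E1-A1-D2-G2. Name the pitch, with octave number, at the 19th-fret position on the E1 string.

B2

The open E1 string plus 19 semitones: E–F–F#–G–…–A–A#–B.
The walk passes from B into C once, so the octave number goes from 1 to 2.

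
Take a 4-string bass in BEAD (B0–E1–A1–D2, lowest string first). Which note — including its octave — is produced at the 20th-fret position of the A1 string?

A1 is MIDI 33. Adding 20 gives 53, which is F3.

F3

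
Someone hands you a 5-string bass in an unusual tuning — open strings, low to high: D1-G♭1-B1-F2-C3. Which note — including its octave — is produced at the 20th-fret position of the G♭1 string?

D3

G♭1 is MIDI 30. Adding 20 gives 50, which is D3.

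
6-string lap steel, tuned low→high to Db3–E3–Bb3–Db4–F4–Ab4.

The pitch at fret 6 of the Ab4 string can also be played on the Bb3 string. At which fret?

16

Fret 6 on Ab4 is MIDI 68 + 6 = 74 (D5). On the Bb3 string (open MIDI 58), that pitch is 74 − 58 = fret 16.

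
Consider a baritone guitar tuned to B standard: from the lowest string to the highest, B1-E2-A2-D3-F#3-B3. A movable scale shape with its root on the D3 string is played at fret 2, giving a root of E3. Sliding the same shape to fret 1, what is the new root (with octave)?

Moving from fret 2 to fret 1 shifts the root by -1 semitone.
E3 down 1 semitone is D#3.

D#3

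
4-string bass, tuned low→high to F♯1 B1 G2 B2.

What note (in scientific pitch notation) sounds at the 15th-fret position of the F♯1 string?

A2

The open F♯1 string plus 15 semitones: F#–G–G#–A–…–G–G#–A.
The walk passes from B into C once, so the octave number goes from 1 to 2.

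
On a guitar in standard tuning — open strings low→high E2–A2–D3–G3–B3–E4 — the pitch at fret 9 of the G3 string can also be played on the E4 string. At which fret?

0

G3 at fret 9 is G3 + 9 semitones = E4.
The open E4 string is 9 semitones above the open G3, so the same pitch on the E4 string lies at fret 9 − 9 = 0.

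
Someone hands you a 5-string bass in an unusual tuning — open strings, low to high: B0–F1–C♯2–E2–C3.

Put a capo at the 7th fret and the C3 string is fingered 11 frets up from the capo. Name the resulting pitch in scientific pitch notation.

The capo raises the open C3 by 7 semitones to G3; fretting 11 more gives C3 + 7 + 11 = C3 + 18 semitones = F♯4.

F♯4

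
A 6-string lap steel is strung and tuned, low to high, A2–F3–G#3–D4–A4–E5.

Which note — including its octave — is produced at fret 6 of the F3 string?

The open F3 string plus 6 semitones: F–F#–G–G#–A–A#–B.
No B→C boundary is crossed, so the octave stays at 3.

B3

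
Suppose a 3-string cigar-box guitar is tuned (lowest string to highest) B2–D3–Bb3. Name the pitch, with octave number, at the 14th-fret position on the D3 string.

The open D3 string plus 14 semitones: D–Eb–E–F–…–D–Eb–E.
The walk passes from B into C once, so the octave number goes from 3 to 4.

E4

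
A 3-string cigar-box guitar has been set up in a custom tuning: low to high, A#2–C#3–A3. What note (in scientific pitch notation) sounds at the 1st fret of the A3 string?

The open A3 string plus 1 semitone: A–A#.
No B→C boundary is crossed, so the octave stays at 3.

A#3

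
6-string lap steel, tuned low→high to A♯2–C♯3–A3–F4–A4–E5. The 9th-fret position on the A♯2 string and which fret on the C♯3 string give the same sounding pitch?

6

Fret 9 on A♯2 is MIDI 46 + 9 = 55 (G3). On the C♯3 string (open MIDI 49), that pitch is 55 − 49 = fret 6.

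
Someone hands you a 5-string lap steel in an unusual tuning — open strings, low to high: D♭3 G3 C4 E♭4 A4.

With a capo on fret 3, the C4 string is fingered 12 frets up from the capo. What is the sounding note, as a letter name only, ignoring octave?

E♭

The capo raises the open C4 by 3 semitones to E♭4; fretting 12 more gives C4 + 3 + 12 = C4 + 15 semitones, landing on E♭.
(Also written D♯.)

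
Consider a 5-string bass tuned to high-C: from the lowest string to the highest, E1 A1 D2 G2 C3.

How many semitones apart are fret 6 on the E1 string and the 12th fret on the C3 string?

26 semitones

E1 at fret 6 → A#1 (MIDI 34); C3 at fret 12 → C4 (MIDI 60).
34 − 60 = -26, so the two pitches are 26 semitones apart, with C4 the higher.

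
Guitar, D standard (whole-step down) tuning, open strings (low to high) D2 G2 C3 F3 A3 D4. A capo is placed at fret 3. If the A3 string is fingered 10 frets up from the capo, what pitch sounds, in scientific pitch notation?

The capo raises the open A3 by 3 semitones to C4; fretting 10 more gives A3 + 3 + 10 = A3 + 13 semitones = A#4.
(Also written Bb.)

A#4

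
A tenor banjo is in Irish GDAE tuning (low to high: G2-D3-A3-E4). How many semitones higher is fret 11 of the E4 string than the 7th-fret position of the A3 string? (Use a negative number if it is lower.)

11 semitones

E4 at fret 11 → D♯5 (MIDI 75); A3 at fret 7 → E4 (MIDI 64).
75 − 64 = 11, so the two pitches are 11 semitones apart.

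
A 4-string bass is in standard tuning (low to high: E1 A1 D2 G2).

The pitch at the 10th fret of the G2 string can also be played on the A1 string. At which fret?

Fret 10 on G2 is MIDI 43 + 10 = 53 (F3). On the A1 string (open MIDI 33), that pitch is 53 − 33 = fret 20.

20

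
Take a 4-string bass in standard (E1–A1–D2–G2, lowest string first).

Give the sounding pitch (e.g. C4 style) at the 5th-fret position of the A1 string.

Each fret is one semitone, so A1 + 5 = D2.

D2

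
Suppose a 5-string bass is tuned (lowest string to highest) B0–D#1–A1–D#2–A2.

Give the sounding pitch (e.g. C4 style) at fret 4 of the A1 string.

C#2

A1 is MIDI 33. Adding 4 gives 37, which is C#2.
(Equivalently spelled Db2.)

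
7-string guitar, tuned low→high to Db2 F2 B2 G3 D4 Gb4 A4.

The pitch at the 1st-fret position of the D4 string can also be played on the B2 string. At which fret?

16

D4 at fret 1 is D4 + 1 semitone = Eb4.
The open B2 string is 15 semitones below the open D4, so the same pitch on the B2 string lies at fret 1 + 15 = 16.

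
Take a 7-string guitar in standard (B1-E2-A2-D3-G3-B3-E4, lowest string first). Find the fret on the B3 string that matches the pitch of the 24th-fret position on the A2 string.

Fret 24 on A2 is MIDI 45 + 24 = 69 (A4). On the B3 string (open MIDI 59), that pitch is 69 − 59 = fret 10.

10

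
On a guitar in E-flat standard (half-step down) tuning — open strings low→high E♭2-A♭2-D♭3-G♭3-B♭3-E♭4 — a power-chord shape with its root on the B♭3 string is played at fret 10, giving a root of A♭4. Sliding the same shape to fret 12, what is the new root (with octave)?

Moving from fret 10 to fret 12 shifts the root by 2 semitones.
A♭4 up 2 semitones is B♭4.

B♭4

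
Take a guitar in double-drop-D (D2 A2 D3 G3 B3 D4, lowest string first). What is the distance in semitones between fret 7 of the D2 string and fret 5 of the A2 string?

D2 at fret 7 → A2 (MIDI 45); A2 at fret 5 → D3 (MIDI 50).
45 − 50 = -5, so the two pitches are 5 semitones apart, with D3 the higher.

5 semitones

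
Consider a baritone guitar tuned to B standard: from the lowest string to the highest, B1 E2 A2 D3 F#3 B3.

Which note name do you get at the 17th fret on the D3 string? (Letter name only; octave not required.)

Each fret is one semitone, so D3 + 17 = G.

G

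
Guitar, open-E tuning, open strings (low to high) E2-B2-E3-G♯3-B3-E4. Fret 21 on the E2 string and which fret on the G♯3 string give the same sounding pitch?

E2 at fret 21 is E2 + 21 semitones = C♯4.
The open G♯3 string is 16 semitones above the open E2, so the same pitch on the G♯3 string lies at fret 21 − 16 = 5.

5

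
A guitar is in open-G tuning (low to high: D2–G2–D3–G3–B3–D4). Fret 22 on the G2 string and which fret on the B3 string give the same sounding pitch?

6

G2 at fret 22 is G2 + 22 semitones = F4.
The open B3 string is 16 semitones above the open G2, so the same pitch on the B3 string lies at fret 22 − 16 = 6.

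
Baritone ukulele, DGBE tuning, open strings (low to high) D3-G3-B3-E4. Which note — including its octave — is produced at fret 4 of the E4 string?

G#4

Each fret is one semitone, so E4 + 4 = G#4.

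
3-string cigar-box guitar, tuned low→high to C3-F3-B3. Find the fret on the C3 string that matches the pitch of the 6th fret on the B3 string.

Fret 6 on B3 is MIDI 59 + 6 = 65 (F4). On the C3 string (open MIDI 48), that pitch is 65 − 48 = fret 17.

17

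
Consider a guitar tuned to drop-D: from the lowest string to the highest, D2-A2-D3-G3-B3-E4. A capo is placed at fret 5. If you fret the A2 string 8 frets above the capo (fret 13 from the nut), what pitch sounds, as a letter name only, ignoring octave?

A#

The capo raises the open A2 by 5 semitones to D3; fretting 8 more gives A2 + 5 + 8 = A2 + 13 semitones, landing on A#.
(Also written Bb.)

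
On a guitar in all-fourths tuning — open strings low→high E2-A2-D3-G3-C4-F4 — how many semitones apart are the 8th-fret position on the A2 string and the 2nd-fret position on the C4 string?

A2 at fret 8 → F3 (MIDI 53); C4 at fret 2 → D4 (MIDI 62).
53 − 62 = -9, so the two pitches are 9 semitones apart, with D4 the higher.

9 semitones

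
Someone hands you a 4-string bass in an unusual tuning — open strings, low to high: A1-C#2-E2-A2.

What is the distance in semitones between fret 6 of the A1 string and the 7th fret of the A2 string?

13 semitones

A1 at fret 6 → D#2 (MIDI 39); A2 at fret 7 → E3 (MIDI 52).
39 − 52 = -13, so the two pitches are 13 semitones apart, with E3 the higher.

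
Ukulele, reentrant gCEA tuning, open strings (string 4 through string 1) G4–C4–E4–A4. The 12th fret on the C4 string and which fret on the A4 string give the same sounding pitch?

Fret 12 on C4 is MIDI 60 + 12 = 72 (C5). On the A4 string (open MIDI 69), that pitch is 72 − 69 = fret 3.

3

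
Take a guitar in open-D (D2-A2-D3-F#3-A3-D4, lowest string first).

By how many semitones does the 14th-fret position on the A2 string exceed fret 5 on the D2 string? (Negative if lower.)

A2 at fret 14 → B3 (MIDI 59); D2 at fret 5 → G2 (MIDI 43).
59 − 43 = 16, so the two pitches are 16 semitones apart.

16 semitones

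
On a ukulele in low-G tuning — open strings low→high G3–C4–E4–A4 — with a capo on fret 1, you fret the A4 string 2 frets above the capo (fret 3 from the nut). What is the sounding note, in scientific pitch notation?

The capo raises the open A4 by 1 semitone to A#4; fretting 2 more gives A4 + 1 + 2 = A4 + 3 semitones = C5.

C5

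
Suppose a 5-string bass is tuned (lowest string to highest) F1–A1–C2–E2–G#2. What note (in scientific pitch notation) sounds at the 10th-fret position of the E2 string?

D3

E2 is MIDI 40. Adding 10 gives 50, which is D3.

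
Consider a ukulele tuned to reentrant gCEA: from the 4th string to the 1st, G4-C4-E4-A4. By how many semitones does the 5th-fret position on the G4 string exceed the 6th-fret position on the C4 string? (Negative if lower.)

G4 at fret 5 → C5 (MIDI 72); C4 at fret 6 → F#4 (MIDI 66).
72 − 66 = 6, so the two pitches are 6 semitones apart.

6 semitones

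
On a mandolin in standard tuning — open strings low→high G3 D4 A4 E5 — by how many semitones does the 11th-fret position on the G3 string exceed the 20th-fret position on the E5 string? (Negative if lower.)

G3 at fret 11 → F#4 (MIDI 66); E5 at fret 20 → C7 (MIDI 96).
66 − 96 = -30, so the two pitches are 30 semitones apart.

-30 semitones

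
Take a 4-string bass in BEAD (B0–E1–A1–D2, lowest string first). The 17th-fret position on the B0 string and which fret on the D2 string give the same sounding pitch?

B0 at fret 17 is B0 + 17 semitones = E2.
The open D2 string is 15 semitones above the open B0, so the same pitch on the D2 string lies at fret 17 − 15 = 2.

2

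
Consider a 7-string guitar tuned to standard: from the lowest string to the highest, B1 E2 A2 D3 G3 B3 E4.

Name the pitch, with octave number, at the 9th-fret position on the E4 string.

C#5

Each fret is one semitone, so E4 + 9 = C#5.
(Equivalently spelled Db5.)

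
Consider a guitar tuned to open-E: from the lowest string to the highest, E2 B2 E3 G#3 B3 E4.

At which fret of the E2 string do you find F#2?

F#2 is 2 semitones above the open E2 (E–F–F#), so it sits at fret 2.

2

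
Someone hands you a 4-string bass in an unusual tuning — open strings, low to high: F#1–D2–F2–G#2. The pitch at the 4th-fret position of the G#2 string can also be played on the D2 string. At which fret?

10

G#2 at fret 4 is G#2 + 4 semitones = C3.
The open D2 string is 6 semitones below the open G#2, so the same pitch on the D2 string lies at fret 4 + 6 = 10.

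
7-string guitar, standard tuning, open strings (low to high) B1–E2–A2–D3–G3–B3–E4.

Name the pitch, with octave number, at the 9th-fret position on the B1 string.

G#2

B1 is MIDI 35. Adding 9 gives 44, which is G#2.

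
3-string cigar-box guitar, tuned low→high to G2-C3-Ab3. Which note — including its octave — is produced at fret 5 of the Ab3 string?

Db4

Each fret is one semitone, so Ab3 + 5 = Db4.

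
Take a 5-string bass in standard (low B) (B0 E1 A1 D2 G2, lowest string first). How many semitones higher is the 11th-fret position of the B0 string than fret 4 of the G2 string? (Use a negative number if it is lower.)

-13 semitones

B0 at fret 11 → A#1 (MIDI 34); G2 at fret 4 → B2 (MIDI 47).
34 − 47 = -13, so the two pitches are 13 semitones apart.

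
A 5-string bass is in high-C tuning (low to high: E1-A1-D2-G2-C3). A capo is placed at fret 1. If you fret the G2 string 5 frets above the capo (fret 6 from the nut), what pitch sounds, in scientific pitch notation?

The capo raises the open G2 by 1 semitone to G♯2; fretting 5 more gives G2 + 1 + 5 = G2 + 6 semitones = C♯3.
(Also written D♭.)

C♯3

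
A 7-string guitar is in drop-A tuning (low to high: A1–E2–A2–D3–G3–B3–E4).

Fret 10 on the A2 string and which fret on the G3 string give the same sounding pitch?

0

A2 at fret 10 is A2 + 10 semitones = G3.
The open G3 string is 10 semitones above the open A2, so the same pitch on the G3 string lies at fret 10 − 10 = 0.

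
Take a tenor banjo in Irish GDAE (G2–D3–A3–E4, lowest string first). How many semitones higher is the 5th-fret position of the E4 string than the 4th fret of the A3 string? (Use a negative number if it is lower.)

8 semitones

E4 at fret 5 → A4 (MIDI 69); A3 at fret 4 → C#4 (MIDI 61).
69 − 61 = 8, so the two pitches are 8 semitones apart.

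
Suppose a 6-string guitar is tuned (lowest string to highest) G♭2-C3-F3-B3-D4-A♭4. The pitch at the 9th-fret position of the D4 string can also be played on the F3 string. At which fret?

18

Fret 9 on D4 is MIDI 62 + 9 = 71 (B4). On the F3 string (open MIDI 53), that pitch is 71 − 53 = fret 18.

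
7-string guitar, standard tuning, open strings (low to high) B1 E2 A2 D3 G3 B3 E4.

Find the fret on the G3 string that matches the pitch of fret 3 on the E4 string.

E4 at fret 3 is E4 + 3 semitones = G4.
The open G3 string is 9 semitones below the open E4, so the same pitch on the G3 string lies at fret 3 + 9 = 12.

12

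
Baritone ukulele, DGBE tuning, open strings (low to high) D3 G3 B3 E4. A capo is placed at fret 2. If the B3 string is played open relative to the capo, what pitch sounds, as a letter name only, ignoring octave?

The capo raises the open B3 by 2 semitones to C♯4; fretting 0 more gives B3 + 2 + 0 = B3 + 2 semitones, landing on C♯.
(Also written D♭.)

C♯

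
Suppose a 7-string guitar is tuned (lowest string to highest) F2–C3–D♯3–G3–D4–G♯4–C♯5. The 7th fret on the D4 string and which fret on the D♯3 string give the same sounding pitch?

Fret 7 on D4 is MIDI 62 + 7 = 69 (A4). On the D♯3 string (open MIDI 51), that pitch is 69 − 51 = fret 18.

18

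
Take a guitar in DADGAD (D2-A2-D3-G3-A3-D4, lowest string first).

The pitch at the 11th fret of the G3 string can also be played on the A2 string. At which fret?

Fret 11 on G3 is MIDI 55 + 11 = 66 (F#4). On the A2 string (open MIDI 45), that pitch is 66 − 45 = fret 21.

21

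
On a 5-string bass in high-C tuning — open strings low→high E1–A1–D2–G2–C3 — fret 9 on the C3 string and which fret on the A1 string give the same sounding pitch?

Fret 9 on C3 is MIDI 48 + 9 = 57 (A3). On the A1 string (open MIDI 33), that pitch is 57 − 33 = fret 24.

24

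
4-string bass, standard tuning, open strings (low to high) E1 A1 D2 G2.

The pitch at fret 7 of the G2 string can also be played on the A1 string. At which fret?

17

G2 at fret 7 is G2 + 7 semitones = D3.
The open A1 string is 10 semitones below the open G2, so the same pitch on the A1 string lies at fret 7 + 10 = 17.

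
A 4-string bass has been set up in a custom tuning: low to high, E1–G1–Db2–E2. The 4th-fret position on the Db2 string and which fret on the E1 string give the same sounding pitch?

13

Db2 at fret 4 is Db2 + 4 semitones = F2.
The open E1 string is 9 semitones below the open Db2, so the same pitch on the E1 string lies at fret 4 + 9 = 13.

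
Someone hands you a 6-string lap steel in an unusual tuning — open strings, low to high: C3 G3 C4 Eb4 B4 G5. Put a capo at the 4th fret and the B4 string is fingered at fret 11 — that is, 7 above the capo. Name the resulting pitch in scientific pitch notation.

The capo raises the open B4 by 4 semitones to Eb5; fretting 7 more gives B4 + 4 + 7 = B4 + 11 semitones = Bb5.
(Also written A#.)

Bb5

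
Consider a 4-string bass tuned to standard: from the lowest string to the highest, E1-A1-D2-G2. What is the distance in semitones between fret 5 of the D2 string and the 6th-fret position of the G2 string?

6 semitones

D2 at fret 5 → G2 (MIDI 43); G2 at fret 6 → C♯3 (MIDI 49).
43 − 49 = -6, so the two pitches are 6 semitones apart, with C♯3 the higher.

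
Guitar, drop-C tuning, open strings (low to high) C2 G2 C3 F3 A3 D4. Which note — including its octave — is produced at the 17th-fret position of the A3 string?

The open A3 string plus 17 semitones: A–A#–B–C–…–C–C#–D.
The walk passes from B into C 2 times, so the octave number goes from 3 to 5.

D5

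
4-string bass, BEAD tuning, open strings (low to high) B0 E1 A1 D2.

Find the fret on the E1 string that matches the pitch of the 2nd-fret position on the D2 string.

Fret 2 on D2 is MIDI 38 + 2 = 40 (E2). On the E1 string (open MIDI 28), that pitch is 40 − 28 = fret 12.

12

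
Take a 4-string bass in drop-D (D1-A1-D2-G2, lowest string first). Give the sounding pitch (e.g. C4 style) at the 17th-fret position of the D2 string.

D2 is MIDI 38. Adding 17 gives 55, which is G3.

G3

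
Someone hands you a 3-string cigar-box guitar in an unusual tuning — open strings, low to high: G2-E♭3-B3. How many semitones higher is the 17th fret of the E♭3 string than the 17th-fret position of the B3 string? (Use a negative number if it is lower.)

E♭3 at fret 17 → A♭4 (MIDI 68); B3 at fret 17 → E5 (MIDI 76).
68 − 76 = -8, so the two pitches are 8 semitones apart.

-8 semitones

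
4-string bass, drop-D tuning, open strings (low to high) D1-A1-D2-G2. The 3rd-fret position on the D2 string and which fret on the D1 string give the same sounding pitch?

Fret 3 on D2 is MIDI 38 + 3 = 41 (F2). On the D1 string (open MIDI 26), that pitch is 41 − 26 = fret 15.

15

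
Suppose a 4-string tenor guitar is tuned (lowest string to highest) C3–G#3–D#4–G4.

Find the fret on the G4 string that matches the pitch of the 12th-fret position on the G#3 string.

1

Fret 12 on G#3 is MIDI 56 + 12 = 68 (G#4). On the G4 string (open MIDI 67), that pitch is 68 − 67 = fret 1.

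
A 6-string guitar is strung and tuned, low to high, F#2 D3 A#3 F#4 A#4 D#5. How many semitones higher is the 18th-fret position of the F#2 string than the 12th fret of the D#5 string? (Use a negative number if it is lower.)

F#2 at fret 18 → C4 (MIDI 60); D#5 at fret 12 → D#6 (MIDI 87).
60 − 87 = -27, so the two pitches are 27 semitones apart.

-27 semitones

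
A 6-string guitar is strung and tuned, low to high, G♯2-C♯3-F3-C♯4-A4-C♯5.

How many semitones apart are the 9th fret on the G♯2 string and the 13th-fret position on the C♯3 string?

9 semitones

G♯2 at fret 9 → F3 (MIDI 53); C♯3 at fret 13 → D4 (MIDI 62).
53 − 62 = -9, so the two pitches are 9 semitones apart, with D4 the higher.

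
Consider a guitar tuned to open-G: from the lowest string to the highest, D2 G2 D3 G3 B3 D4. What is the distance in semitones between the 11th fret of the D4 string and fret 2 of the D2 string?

D4 at fret 11 → C#5 (MIDI 73); D2 at fret 2 → E2 (MIDI 40).
73 − 40 = 33, so the two pitches are 33 semitones apart, with C#5 the higher.

33 semitones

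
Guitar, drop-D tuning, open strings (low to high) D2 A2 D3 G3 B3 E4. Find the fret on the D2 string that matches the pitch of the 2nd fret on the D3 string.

14

D3 at fret 2 is D3 + 2 semitones = E3.
The open D2 string is 12 semitones below the open D3, so the same pitch on the D2 string lies at fret 2 + 12 = 14.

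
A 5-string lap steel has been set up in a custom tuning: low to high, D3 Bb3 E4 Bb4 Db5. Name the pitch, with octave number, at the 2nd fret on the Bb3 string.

C4

Bb3 is MIDI 58. Adding 2 gives 60, which is C4.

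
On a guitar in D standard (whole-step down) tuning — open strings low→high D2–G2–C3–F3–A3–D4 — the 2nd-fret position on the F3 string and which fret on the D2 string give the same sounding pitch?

17

Fret 2 on F3 is MIDI 53 + 2 = 55 (G3). On the D2 string (open MIDI 38), that pitch is 55 − 38 = fret 17.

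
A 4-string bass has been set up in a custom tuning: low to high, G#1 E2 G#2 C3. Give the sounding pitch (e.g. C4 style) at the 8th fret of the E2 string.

Each fret is one semitone, so E2 + 8 = C3.

C3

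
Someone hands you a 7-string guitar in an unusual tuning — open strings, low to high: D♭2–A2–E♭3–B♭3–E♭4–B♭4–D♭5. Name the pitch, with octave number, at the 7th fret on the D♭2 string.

A♭2

The open D♭2 string plus 7 semitones: Db–D–Eb–E–F–Gb–G–Ab.
No B→C boundary is crossed, so the octave stays at 2.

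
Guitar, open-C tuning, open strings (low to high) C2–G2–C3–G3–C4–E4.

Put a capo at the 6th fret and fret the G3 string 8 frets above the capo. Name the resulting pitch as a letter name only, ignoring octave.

The capo raises the open G3 by 6 semitones to C♯4; fretting 8 more gives G3 + 6 + 8 = G3 + 14 semitones, landing on A.

A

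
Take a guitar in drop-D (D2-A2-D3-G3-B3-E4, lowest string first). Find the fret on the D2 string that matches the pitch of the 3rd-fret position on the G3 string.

20

G3 at fret 3 is G3 + 3 semitones = A#3.
The open D2 string is 17 semitones below the open G3, so the same pitch on the D2 string lies at fret 3 + 17 = 20.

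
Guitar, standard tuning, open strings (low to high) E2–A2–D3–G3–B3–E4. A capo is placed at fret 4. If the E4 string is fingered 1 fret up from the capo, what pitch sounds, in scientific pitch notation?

A4

The capo raises the open E4 by 4 semitones to G#4; fretting 1 more gives E4 + 4 + 1 = E4 + 5 semitones = A4.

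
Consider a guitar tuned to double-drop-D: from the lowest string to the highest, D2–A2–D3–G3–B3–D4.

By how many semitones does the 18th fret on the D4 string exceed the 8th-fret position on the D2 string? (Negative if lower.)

D4 at fret 18 → G#5 (MIDI 80); D2 at fret 8 → A#2 (MIDI 46).
80 − 46 = 34, so the two pitches are 34 semitones apart.

34 semitones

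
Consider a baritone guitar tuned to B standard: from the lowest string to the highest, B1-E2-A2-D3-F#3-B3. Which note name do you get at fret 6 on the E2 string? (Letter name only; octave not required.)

Each fret is one semitone, so E2 + 6 = A#.

A#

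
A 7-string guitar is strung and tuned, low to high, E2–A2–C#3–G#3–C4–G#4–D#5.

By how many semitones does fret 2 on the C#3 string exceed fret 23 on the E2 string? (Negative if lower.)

-12 semitones

C#3 at fret 2 → D#3 (MIDI 51); E2 at fret 23 → D#4 (MIDI 63).
51 − 63 = -12, so the two pitches are 12 semitones apart.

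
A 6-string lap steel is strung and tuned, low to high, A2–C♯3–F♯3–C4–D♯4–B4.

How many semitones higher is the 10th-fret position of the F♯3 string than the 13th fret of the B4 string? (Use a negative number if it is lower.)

-20 semitones

F♯3 at fret 10 → E4 (MIDI 64); B4 at fret 13 → C6 (MIDI 84).
64 − 84 = -20, so the two pitches are 20 semitones apart.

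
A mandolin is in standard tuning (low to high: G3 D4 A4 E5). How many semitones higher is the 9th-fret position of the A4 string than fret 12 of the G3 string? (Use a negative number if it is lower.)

11 semitones

A4 at fret 9 → F#5 (MIDI 78); G3 at fret 12 → G4 (MIDI 67).
78 − 67 = 11, so the two pitches are 11 semitones apart.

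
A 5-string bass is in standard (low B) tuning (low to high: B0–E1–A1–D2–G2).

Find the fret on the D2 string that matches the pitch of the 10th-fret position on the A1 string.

A1 at fret 10 is A1 + 10 semitones = G2.
The open D2 string is 5 semitones above the open A1, so the same pitch on the D2 string lies at fret 10 − 5 = 5.

5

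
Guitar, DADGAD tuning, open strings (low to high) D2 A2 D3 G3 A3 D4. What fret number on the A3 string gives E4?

7

E4 is 7 semitones above the open A3 (A–A#–B–C–C#–D–D#–E), so it sits at fret 7.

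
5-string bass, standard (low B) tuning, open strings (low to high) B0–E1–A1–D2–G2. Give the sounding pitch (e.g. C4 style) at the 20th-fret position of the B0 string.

The open B0 string plus 20 semitones: B–C–C#–D–…–F–F#–G.
The walk passes from B into C 2 times, so the octave number goes from 0 to 2.

G2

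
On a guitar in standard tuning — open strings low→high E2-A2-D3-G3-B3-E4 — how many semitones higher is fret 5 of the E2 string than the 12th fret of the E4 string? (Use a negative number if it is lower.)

E2 at fret 5 → A2 (MIDI 45); E4 at fret 12 → E5 (MIDI 76).
45 − 76 = -31, so the two pitches are 31 semitones apart.

-31 semitones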